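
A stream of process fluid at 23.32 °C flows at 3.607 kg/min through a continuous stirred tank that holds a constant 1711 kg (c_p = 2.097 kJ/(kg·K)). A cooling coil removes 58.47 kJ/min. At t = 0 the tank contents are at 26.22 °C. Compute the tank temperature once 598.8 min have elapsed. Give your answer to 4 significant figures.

18.60 °C

Unsteady energy balance on the tank contents: M c_p dT/dt = ṁ c_p (T_in − T) − 58.47.
Rearrange: dT/dt = (T_ss − T)/τ with τ = M/ṁ = 474.355 min and T_ss = T_in − Q̇/(ṁ c_p) = 15.5898 °C.
This is linear first-order; T(t) = T_ss + (T₀ − T_ss) e^(−t/τ).
T(598.8) = 15.5898 + (10.6302)·e^(−598.8/474.355) = 15.5898 + (10.6302)·0.282990 = 18.5981 °C.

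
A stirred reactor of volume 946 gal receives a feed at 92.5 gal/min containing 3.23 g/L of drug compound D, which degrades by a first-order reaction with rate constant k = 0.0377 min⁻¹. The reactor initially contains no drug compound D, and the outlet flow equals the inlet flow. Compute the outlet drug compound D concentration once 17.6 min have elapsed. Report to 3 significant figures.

Species balance: V dC/dt = Q C_in − Q C − k V C.
This is linear with rate a = Q/V + k = 0.13548 min⁻¹.
C_ss = Q C_in/(Q + kV) = 2.3312 g/L; C(t) = C_ss + (C₀ − C_ss) e^(−a t).
C(17.6) = 2.3312 + (-2.3312)·e^(−0.13548·17.6) = 2.3312 + (-2.3312)·0.092140 = 2.1164 g/L.

2.12 g/L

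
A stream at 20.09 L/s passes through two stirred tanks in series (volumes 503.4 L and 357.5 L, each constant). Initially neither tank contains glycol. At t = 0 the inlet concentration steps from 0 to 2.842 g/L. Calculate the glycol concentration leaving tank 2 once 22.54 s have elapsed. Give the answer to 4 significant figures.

0.8156 g/L

Species balance on tank i: dCᵢ/dt = (Cᵢ₋₁ − Cᵢ)/τᵢ with τᵢ = Vᵢ/Q.
τ₁ = 503.4/20.09 = 25.0572 s; τ₂ = 357.5/20.09 = 17.7949 s.
Tank 1: C₁ = C_in(1 − e^(−t/τ₁)). Tank 2 (τ₁ ≠ τ₂): C₂ = C_in[1 − (τ₁ e^(−t/τ₁) − τ₂ e^(−t/τ₂))/(τ₁ − τ₂)].
At t = 22.54: e^(−t/τ₁) = 0.406757, e^(−t/τ₂) = 0.281773.
C₂ = 2.842·[1 − (25.0572·0.406757 − 17.7949·0.281773)/(7.26232)] = 2.842·0.286995 = 0.815640 g/L.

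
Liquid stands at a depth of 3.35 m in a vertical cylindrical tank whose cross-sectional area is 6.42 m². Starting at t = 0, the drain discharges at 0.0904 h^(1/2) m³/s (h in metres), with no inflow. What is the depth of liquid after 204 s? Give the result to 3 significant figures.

0.155 m

Volume balance on the tank: A dh/dt = −0.0904 √h.
∫ h^(−1/2) dh = −(0.0904/A) ∫ dt, giving 2√h = 2√h₀ − (0.0904/A) t.
√h = √3.35 − 0.0904·204/(2·6.42) = 1.8303 − 1.4363 = 0.39404.
h = 0.39404² = 0.15527 m.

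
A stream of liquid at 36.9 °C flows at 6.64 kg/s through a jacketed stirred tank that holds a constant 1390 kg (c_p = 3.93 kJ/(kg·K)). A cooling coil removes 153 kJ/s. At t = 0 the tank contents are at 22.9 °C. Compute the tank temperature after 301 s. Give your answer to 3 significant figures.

29.1 °C

M c_p dT/dt = ṁ c_p (T_in − T) − Q̇.
Rearrange: dT/dt = (T_ss − T)/τ with τ = M/ṁ = 209.34 s and T_ss = T_in − Q̇/(ṁ c_p) = 31.037 °C.
Solution: T(t) = T_ss + (T₀ − T_ss) e^(−t/τ).
T(301) = 31.037 + (-8.1369)·e^(−301/209.34) = 31.037 + (-8.1369)·0.23743 = 29.105 °C.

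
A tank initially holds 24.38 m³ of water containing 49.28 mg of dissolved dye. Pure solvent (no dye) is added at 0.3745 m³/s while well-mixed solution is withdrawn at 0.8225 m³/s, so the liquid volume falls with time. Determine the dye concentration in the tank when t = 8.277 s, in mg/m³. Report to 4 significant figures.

1.761 mg/m³

Let m(t) be the amount of dye. Volume: V(t) = V₀ + (Q_in − Q_out) t = 24.38 − 0.448000 t; V(8.277) = 20.6719 m³.
Solute balance: dm/dt = 0 − Q_out C = −Q_out m/V(t).
dm/m = −Q_out dt/(V₀ − 0.448000 t); integrating gives ln(m/m₀) = −(Q_out/(Q_in−Q_out)) ln(V/V₀).
m = m₀ (V₀/V)^(Q_out/(Q_in−Q_out)) = 49.28 × (24.38/20.6719)^(-1.83594) = 36.4015 mg.
C = m/V = 36.4015/20.6719 = 1.76092 mg/m³.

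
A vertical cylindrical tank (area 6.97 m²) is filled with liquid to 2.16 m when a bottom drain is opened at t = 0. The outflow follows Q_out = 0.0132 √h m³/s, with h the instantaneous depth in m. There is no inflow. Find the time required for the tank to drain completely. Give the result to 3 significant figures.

A dh/dt = −Q_out = −0.0132 √h.
Separate and integrate: 2(√h − √h₀) = −(0.0132/A) t.
Set h = 0: 2√h₀ = (0.0132/A) t_empty ⇒ t_empty = 2A√h₀/0.0132.
t_empty = 2·6.97·√2.16/0.0132 = 13.940·1.4697/0.0132 = 1552.1 s.

1550 s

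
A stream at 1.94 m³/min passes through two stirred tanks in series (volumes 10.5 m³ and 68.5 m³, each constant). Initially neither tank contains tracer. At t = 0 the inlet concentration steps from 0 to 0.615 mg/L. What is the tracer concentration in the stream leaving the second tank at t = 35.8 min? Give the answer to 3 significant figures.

0.352 mg/L

Each tank obeys Vᵢ dCᵢ/dt = Q(Cᵢ₋₁ − Cᵢ), so τᵢ = Vᵢ/Q.
τ₁ = 10.5/1.94 = 5.4124 min; τ₂ = 68.5/1.94 = 35.309 min.
Solving the cascade with C₁(0)=C₂(0)=0 gives C₂(t) = C_in[1 − (τ₁ e^(−t/τ₁) − τ₂ e^(−t/τ₂))/(τ₁ − τ₂)].
At t = 35.8: e^(−t/τ₁) = 0.0013408, e^(−t/τ₂) = 0.36280.
C₂ = 0.615·[1 − (5.4124·0.0013408 − 35.309·0.36280)/(-29.897)] = 0.615·0.57176 = 0.35163 mg/L.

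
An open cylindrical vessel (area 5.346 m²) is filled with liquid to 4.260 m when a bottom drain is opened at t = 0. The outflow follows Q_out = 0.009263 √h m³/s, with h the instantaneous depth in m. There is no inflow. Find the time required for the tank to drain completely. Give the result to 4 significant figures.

2382 s

Mass balance (ρ constant): A dh/dt = −0.009263 √h.
Separate and integrate: 2(√h − √h₀) = −(0.009263/A) t.
Set h = 0: 2√h₀ = (0.009263/A) t_empty ⇒ t_empty = 2A√h₀/0.009263.
t_empty = 2·5.346·√4.260/0.009263 = 10.6920·2.06398/0.009263 = 2382.39 s.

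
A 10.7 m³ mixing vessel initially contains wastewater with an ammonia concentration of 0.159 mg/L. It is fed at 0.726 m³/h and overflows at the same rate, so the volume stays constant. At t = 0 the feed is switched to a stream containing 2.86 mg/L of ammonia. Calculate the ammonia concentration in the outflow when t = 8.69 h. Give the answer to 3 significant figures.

Mass balance on the solute (V constant): V dC/dt = Q(C_in − C).
Time constant τ = V/Q = 10.7/0.726 = 14.738 h.
Solution: C(t) = C_in + (C₀ − C_in) e^(−t/τ).
C(8.69) = 2.86 + (0.159 − 2.86)·e^(−8.69/14.738) = 2.86 + (-2.7010)·0.55454 = 1.3622 mg/L.

1.36 mg/L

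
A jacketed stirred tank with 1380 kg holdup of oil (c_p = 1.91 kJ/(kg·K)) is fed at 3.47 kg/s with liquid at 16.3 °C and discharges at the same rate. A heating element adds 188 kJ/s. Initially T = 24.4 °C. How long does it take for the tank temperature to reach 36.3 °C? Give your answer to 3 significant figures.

352 s

M c_p dT/dt = ṁ c_p (T_in − T) + Q̇.
τ = M/ṁ = 397.69 s; T_ss = T_in + Q̇/(ṁ c_p) = 44.666 °C.
T(t) = T_ss + (T₀ − T_ss) e^(−t/τ). Set T = 36.3:
e^(−t/τ) = (36.3 − 44.666)/(24.4 − 44.666) = 0.41280
t = −397.69 · ln(0.41280) = 351.87 s.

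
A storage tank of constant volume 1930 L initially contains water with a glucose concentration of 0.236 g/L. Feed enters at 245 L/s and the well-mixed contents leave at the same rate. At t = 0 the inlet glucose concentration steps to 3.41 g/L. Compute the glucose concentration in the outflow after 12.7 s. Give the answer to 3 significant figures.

2.78 g/L

Mass balance on the solute (V constant): V dC/dt = Q(C_in − C).
So dC/dt = (C_in − C)/τ with τ = V/Q = 1930/245 = 7.8776 s.
C approaches C_in exponentially: C(t) = C_in + (C₀ − C_in) e^(−t/τ).
C(12.7) = 3.41 + (0.236 − 3.41)·e^(−12.7/7.8776) = 3.41 + (-3.1740)·0.19945 = 2.7769 g/L.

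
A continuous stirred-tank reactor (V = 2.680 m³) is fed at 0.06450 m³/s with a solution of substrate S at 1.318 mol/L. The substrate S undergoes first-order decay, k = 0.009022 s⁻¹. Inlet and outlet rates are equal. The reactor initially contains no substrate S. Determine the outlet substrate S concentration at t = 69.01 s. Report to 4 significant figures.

Species balance: V dC/dt = Q C_in − Q C − k V C.
dC/dt = (Q/V) C_in − (Q/V + k) C; effective rate a = Q/V + k = 0.0240672 + 0.009022 = 0.0330892 s⁻¹.
C_ss = Q C_in/(Q + kV) = 0.958638 mol/L; C(t) = C_ss + (C₀ − C_ss) e^(−a t).
C(69.01) = 0.958638 + (-0.958638)·e^(−0.0330892·69.01) = 0.958638 + (-0.958638)·0.101929 = 0.860925 mol/L.

0.8609 mol/L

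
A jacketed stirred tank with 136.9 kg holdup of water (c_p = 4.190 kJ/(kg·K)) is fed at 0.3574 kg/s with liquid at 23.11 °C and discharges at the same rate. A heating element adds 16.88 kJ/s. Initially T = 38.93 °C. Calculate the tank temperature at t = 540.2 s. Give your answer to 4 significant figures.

35.49 °C

M c_p dT/dt = ṁ c_p (T_in − T) + Q̇.
τ = M/ṁ = 383.044 s; T_ss = T_in + Q̇/(ṁ c_p) = 23.11 + 16.88/(0.3574·4.190) = 34.3821 °C.
T approaches T_ss exponentially: T(t) = T_ss + (T₀ − T_ss) e^(−t/τ).
T(540.2) = 34.3821 + (4.54792)·e^(−540.2/383.044) = 34.3821 + (4.54792)·0.244075 = 35.4921 °C.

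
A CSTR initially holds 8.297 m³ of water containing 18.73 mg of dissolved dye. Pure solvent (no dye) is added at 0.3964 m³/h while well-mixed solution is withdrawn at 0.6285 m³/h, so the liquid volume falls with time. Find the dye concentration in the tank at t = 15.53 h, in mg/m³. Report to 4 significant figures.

Total volume: dV/dt = Q_in − Q_out = -0.232100 m³/h, so V(t) = 8.297 − 0.232100 t and V(15.53) = 4.69249 m³.
Solute balance: dm/dt = 0 − Q_out C = −Q_out m/V(t).
dm/m = −Q_out dt/(V₀ − 0.232100 t); integrating gives ln(m/m₀) = −(Q_out/(Q_in−Q_out)) ln(V/V₀).
m = m₀ (V₀/V)^(Q_out/(Q_in−Q_out)) = 18.73 × (8.297/4.69249)^(-2.70788) = 4.00210 mg.
C = m/V = 4.00210/4.69249 = 0.852873 mg/m³.

0.8529 mg/m³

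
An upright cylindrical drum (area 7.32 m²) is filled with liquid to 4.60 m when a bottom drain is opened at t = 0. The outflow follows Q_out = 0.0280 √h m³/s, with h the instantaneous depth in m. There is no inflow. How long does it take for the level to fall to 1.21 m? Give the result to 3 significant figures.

A dh/dt = −Q_out = −0.0280 √h.
∫ h^(−1/2) dh = −(0.0280/A) ∫ dt, giving 2√h = 2√h₀ − (0.0280/A) t.
t = 2A(√h₀ − √h)/0.0280 = 2·7.32·(√4.60 − √1.21)/0.0280
  = 14.640 × (2.1448 − 1.1000) / 0.0280 = 546.26 s.

546 s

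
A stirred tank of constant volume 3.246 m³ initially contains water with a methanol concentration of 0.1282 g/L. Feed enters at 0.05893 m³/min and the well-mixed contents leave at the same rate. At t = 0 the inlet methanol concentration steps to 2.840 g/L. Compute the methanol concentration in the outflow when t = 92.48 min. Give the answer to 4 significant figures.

2.334 g/L

Unsteady species balance (constant V, well mixed): V dC/dt = Q(C_in − C).
So dC/dt = (C_in − C)/τ with τ = V/Q = 3.246/0.05893 = 55.0823 min.
Solution: C(t) = C_in + (C₀ − C_in) e^(−t/τ).
C(92.48) = 2.840 + (0.1282 − 2.840)·e^(−92.48/55.0823) = 2.840 + (-2.71180)·0.186571 = 2.33406 g/L.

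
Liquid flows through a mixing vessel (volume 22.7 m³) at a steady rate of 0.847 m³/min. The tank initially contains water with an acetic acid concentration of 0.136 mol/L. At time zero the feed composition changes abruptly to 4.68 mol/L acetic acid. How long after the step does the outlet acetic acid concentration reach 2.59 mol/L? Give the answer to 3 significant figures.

20.8 min

Species balance: V dC/dt = Q(C_in − C) ⇒ τ = V/Q = 26.800 min.
C(t) = C_in + (C₀ − C_in) e^(−t/τ). Set C = 2.59 and solve for t:
e^(−t/τ) = (C − C_in)/(C₀ − C_in) = (2.59 − 4.68)/(0.136 − 4.68) = 0.45995
t = −τ ln(…) = 26.800 × 0.77664 = 20.814 min.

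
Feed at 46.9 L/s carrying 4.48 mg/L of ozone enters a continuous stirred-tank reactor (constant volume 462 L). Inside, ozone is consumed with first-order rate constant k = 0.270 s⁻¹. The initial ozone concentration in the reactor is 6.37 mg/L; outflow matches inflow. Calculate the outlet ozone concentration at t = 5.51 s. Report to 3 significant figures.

1.89 mg/L

V dC/dt = Q(C_in − C) − k V C.
This is linear with rate a = Q/V + k = 0.37152 s⁻¹.
C_ss = Q C_in/(Q + kV) = 1.2241 mg/L; C(t) = C_ss + (C₀ − C_ss) e^(−a t).
C(5.51) = 1.2241 + (5.1459)·e^(−0.37152·5.51) = 1.2241 + (5.1459)·0.12912 = 1.8886 mg/L.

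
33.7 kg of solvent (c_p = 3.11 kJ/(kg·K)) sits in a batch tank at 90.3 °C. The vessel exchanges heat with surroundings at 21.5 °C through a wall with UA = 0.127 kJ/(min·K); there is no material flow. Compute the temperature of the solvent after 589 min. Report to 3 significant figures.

M c_p dT/dt = −UA(T − T_amb).
dT/dt = (T_ss − T)/τ with T_ss = T_amb = 21.500 °C, τ = M c_p/UA = 33.7·3.11/0.127 = 825.25 min.
Solution: T(t) = T_ss + (T₀ − T_ss) e^(−t/τ).
T(589) = 21.500 + (68.800)·0.48982 = 55.199 °C.

55.2 °C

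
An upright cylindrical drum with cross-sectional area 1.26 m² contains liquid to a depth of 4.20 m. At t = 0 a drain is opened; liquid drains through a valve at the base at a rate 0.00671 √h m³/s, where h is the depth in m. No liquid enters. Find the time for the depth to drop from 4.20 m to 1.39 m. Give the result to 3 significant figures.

327 s

A dh/dt = −Q_out = −0.00671 √h.
Separate and integrate: 2(√h − √h₀) = −(0.00671/A) t.
t = 2A(√h₀ − √h)/0.00671 = 2·1.26·(√4.20 − √1.39)/0.00671
  = 2.5200 × (2.0494 − 1.1790) / 0.00671 = 326.89 s.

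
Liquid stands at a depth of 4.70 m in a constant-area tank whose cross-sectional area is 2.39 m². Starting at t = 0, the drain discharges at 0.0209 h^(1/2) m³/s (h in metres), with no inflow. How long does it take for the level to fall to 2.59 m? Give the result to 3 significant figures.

A dh/dt = −Q_out = −0.0209 √h.
∫ h^(−1/2) dh = −(0.0209/A) ∫ dt, giving 2√h = 2√h₀ − (0.0209/A) t.
t = 2A(√h₀ − √h)/0.0209 = 2·2.39·(√4.70 − √2.59)/0.0209
  = 4.7800 × (2.1679 − 1.6093) / 0.0209 = 127.76 s.

128 s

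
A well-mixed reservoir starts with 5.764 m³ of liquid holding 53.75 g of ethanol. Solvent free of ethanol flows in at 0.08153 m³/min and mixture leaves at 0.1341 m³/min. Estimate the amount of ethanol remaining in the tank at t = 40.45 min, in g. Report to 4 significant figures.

16.61 g

Let m(t) be the amount of ethanol. Volume: V(t) = V₀ + (Q_in − Q_out) t = 5.764 − 0.0525700 t; V(40.45) = 3.63754 m³.
Solute balance: dm/dt = 0 − Q_out C = −Q_out m/V(t).
dm/m = −Q_out dt/(V₀ − 0.0525700 t); integrating gives ln(m/m₀) = −(Q_out/(Q_in−Q_out)) ln(V/V₀).
m = m₀ (V₀/V)^(Q_out/(Q_in−Q_out)) = 53.75 × (5.764/3.63754)^(-2.55088) = 16.6118 g.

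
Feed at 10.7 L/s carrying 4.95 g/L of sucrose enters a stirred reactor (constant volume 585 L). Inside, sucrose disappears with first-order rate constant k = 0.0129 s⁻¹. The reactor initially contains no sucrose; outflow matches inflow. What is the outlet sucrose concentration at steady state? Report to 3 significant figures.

Species balance: V dC/dt = Q C_in − Q C − k V C.
Steady state (dC/dt = 0): C_ss = Q C_in/(Q + kV) = C_in/(1 + kV/Q).
C_ss = 10.7·4.95/(10.7 + 0.0129·585) = 52.965/18.246 = 2.9027 g/L.

2.90 g/L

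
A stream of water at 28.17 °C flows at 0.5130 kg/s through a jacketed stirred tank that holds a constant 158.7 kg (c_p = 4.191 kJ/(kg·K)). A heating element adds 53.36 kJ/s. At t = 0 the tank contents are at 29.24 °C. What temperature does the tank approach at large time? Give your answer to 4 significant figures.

52.99 °C

M c_p dT/dt = ṁ c_p (T_in − T) + Q̇.
At steady state dT/dt = 0 ⇒ T_ss = T_in + Q̇/(ṁ c_p) = 28.17 + 53.36/(0.5130·4.191) = 52.9888 °C.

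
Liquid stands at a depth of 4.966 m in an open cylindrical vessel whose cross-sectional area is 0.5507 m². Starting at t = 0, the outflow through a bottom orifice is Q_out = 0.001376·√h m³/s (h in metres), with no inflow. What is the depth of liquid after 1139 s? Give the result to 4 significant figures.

A dh/dt = −Q_out = −0.001376 √h.
Separate and integrate: 2(√h − √h₀) = −(0.001376/A) t.
√h = √4.966 − 0.001376·1139/(2·0.5507) = 2.22845 − 1.42297 = 0.805478.
h = 0.805478² = 0.648795 m.

0.6488 m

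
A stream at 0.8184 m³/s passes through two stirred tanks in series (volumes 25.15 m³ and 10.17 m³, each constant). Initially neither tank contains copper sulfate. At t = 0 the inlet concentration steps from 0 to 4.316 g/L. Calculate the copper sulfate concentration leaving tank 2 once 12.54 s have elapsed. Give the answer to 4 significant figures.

0.5659 g/L

Species balance on tank i: dCᵢ/dt = (Cᵢ₋₁ − Cᵢ)/τᵢ with τᵢ = Vᵢ/Q.
τ₁ = 25.15/0.8184 = 30.7307 s; τ₂ = 10.17/0.8184 = 12.4267 s.
Solving the cascade with C₁(0)=C₂(0)=0 gives C₂(t) = C_in[1 − (τ₁ e^(−t/τ₁) − τ₂ e^(−t/τ₂))/(τ₁ − τ₂)].
At t = 12.54: e^(−t/τ₁) = 0.664938, e^(−t/τ₂) = 0.364540.
C₂ = 4.316·[1 − (30.7307·0.664938 − 12.4267·0.364540)/(18.3040)] = 4.316·0.131120 = 0.565913 g/L.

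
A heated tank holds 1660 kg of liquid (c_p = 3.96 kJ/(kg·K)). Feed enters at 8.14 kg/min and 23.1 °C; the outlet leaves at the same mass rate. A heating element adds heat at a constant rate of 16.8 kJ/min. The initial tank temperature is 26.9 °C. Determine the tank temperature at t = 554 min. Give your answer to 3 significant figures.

Unsteady energy balance on the tank contents: M c_p dT/dt = ṁ c_p (T_in − T) + 16.8.
τ = M/ṁ = 203.93 min; T_ss = T_in + Q̇/(ṁ c_p) = 23.1 + 16.8/(8.14·3.96) = 23.621 °C.
Integrating: T(t) = T_ss + (T₀ − T_ss) e^(−t/τ).
T(554) = 23.621 + (3.2788)·e^(−554/203.93) = 23.621 + (3.2788)·0.066099 = 23.838 °C.

23.8 °C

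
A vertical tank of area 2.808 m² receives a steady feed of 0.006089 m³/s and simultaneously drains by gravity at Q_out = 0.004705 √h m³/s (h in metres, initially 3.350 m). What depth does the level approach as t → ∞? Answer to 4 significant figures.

Level balance: A dh/dt = 0.006089 − 0.004705 √h. Setting dh/dt = 0:
Q_in = 0.004705 √h_ss ⇒ √h_ss = 0.006089/0.004705 = 1.29416.
h_ss = 1.29416² = 1.67484 m. (Since h₀ = 3.350 m > h_ss, the level will fall toward this value.)

1.675 m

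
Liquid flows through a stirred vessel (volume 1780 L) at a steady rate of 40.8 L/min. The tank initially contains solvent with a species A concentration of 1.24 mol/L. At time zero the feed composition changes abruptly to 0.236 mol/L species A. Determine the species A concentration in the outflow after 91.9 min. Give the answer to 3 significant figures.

Accumulation = in − out for the solute gives V dC/dt = Q(C_in − C).
Rewrite as dC/dt + C/τ = C_in/τ, τ = V/Q = 43.627 min.
Integrating: C(t) = C_in + (C₀ − C_in) e^(−t/τ).
C(91.9) = 0.236 + (1.24 − 0.236)·e^(−91.9/43.627) = 0.236 + (1.0040)·0.12167 = 0.35815 mol/L.

0.358 mol/L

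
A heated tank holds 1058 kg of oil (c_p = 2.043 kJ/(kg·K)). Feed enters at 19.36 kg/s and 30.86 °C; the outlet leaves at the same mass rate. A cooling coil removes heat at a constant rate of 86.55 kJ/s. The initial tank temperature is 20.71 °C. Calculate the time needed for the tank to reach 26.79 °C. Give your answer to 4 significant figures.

78.83 s

Heat balance on the well-mixed liquid: M c_p dT/dt = ṁ c_p (T_in − T) − 86.55.
τ = M/ṁ = 54.6488 s; T_ss = T_in − Q̇/(ṁ c_p) = 28.6718 °C.
T(t) = T_ss + (T₀ − T_ss) e^(−t/τ). Set T = 26.79:
e^(−t/τ) = (26.79 − 28.6718)/(20.71 − 28.6718) = 0.236351
t = −54.6488 · ln(0.236351) = 78.8275 s.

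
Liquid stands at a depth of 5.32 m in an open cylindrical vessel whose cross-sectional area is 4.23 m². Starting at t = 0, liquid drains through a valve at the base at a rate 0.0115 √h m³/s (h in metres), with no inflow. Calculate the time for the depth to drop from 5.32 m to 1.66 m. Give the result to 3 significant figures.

A dh/dt = −Q_out = −0.0115 √h.
∫ h^(−1/2) dh = −(0.0115/A) ∫ dt, giving 2√h = 2√h₀ − (0.0115/A) t.
t = 2A(√h₀ − √h)/0.0115 = 2·4.23·(√5.32 − √1.66)/0.0115
  = 8.4600 × (2.3065 − 1.2884) / 0.0115 = 748.97 s.

749 s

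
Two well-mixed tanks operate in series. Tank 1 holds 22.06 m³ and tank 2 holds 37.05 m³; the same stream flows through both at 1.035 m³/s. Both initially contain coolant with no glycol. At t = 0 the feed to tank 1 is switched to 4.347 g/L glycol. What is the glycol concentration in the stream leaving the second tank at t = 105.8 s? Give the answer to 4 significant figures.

Species balance on tank i: dCᵢ/dt = (Cᵢ₋₁ − Cᵢ)/τᵢ with τᵢ = Vᵢ/Q.
τ₁ = 22.06/1.035 = 21.3140 s; τ₂ = 37.05/1.035 = 35.7971 s.
Tank 1: C₁ = C_in(1 − e^(−t/τ₁)). Tank 2 (τ₁ ≠ τ₂): C₂ = C_in[1 − (τ₁ e^(−t/τ₁) − τ₂ e^(−t/τ₂))/(τ₁ − τ₂)].
At t = 105.8: e^(−t/τ₁) = 0.00698583, e^(−t/τ₂) = 0.0520502.
C₂ = 4.347·[1 − (21.3140·0.00698583 − 35.7971·0.0520502)/(-14.4831)] = 4.347·0.881631 = 3.83245 g/L.

3.832 g/L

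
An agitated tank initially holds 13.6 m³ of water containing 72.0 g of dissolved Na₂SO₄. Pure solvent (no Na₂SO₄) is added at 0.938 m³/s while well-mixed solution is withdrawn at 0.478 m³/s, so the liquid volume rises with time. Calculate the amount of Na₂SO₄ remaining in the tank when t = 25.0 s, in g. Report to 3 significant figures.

38.1 g

Total volume: dV/dt = Q_in − Q_out = 0.46000 m³/s, so V(t) = 13.6 + 0.46000 t and V(25.0) = 25.100 m³.
Species balance (pure solvent in): dm/dt = −Q_out · m/V(t).
Separate: dm/m = −Q_out dt/V(t) ⇒ ln(m/m₀) = −(Q_out/(Q_in−Q_out)) ln(V/V₀).
m = m₀ (V₀/V)^(Q_out/(Q_in−Q_out)) = 72.0 × (13.6/25.100)^(1.0391) = 38.088 g.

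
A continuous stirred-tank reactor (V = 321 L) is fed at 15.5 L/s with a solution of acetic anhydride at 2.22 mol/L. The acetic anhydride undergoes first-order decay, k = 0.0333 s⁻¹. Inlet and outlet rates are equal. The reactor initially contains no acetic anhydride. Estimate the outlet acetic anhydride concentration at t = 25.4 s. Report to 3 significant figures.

1.15 mol/L

V dC/dt = Q(C_in − C) − k V C.
This is linear with rate a = Q/V + k = 0.081587 s⁻¹.
C_ss = Q C_in/(Q + kV) = 1.3139 mol/L; C(t) = C_ss + (C₀ − C_ss) e^(−a t).
C(25.4) = 1.3139 + (-1.3139)·e^(−0.081587·25.4) = 1.3139 + (-1.3139)·0.12590 = 1.1485 mol/L.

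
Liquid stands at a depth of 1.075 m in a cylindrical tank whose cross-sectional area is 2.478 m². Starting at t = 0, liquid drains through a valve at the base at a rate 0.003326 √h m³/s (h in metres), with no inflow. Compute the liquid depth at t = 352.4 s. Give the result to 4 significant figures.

0.6405 m

A dh/dt = −Q_out = −0.003326 √h.
∫ h^(−1/2) dh = −(0.003326/A) ∫ dt, giving 2√h = 2√h₀ − (0.003326/A) t.
√h = √1.075 − 0.003326·352.4/(2·2.478) = 1.03682 − 0.236498 = 0.800324.
h = 0.800324² = 0.640519 m.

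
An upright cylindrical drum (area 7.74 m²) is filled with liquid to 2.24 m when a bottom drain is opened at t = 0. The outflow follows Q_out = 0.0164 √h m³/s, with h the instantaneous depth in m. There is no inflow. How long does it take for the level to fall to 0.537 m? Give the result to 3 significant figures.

721 s

Volume balance on the tank: A dh/dt = −0.0164 √h.
∫ h^(−1/2) dh = −(0.0164/A) ∫ dt, giving 2√h = 2√h₀ − (0.0164/A) t.
t = 2A(√h₀ − √h)/0.0164 = 2·7.74·(√2.24 − √0.537)/0.0164
  = 15.480 × (1.4967 − 0.73280) / 0.0164 = 721.01 s.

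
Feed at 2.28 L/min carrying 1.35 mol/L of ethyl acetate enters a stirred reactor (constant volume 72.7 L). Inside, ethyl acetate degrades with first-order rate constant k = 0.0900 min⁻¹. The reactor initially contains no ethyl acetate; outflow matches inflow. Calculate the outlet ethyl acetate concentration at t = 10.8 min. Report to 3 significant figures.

0.255 mol/L

Accumulation = in − out − consumed: V dC/dt = Q C_in − Q C − k V C.
dC/dt = (Q/V) C_in − (Q/V + k) C; effective rate a = Q/V + k = 0.031362 + 0.0900 = 0.12136 min⁻¹.
C_ss = Q C_in/(Q + kV) = 0.34886 mol/L; C(t) = C_ss + (C₀ − C_ss) e^(−a t).
C(10.8) = 0.34886 + (-0.34886)·e^(−0.12136·10.8) = 0.34886 + (-0.34886)·0.26963 = 0.25480 mol/L.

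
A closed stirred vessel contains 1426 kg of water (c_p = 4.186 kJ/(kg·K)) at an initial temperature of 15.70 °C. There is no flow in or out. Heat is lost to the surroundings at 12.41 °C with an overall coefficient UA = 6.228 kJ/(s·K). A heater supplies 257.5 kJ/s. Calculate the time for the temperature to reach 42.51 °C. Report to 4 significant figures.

M c_p dT/dt = −UA(T − T_amb) + Q̇.
τ = M c_p/UA = 958.452 s; T_ss = T_amb + Q̇/UA = 12.41 + 257.5/6.228 = 53.7555 °C.
T(t) = T_ss + (T₀ − T_ss)e^(−t/τ); set T = 42.51:
t = −τ ln[(T − T_ss)/(T₀ − T_ss)] = −958.452 · ln(0.295503) = 1168.42 s.

1168 s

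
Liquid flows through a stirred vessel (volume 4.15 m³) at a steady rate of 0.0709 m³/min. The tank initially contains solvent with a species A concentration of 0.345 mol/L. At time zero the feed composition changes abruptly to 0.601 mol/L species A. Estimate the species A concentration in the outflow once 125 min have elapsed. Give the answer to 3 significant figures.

0.571 mol/L

Transient balance on the dissolved component: V dC/dt = Q(C_in − C).
Time constant τ = V/Q = 4.15/0.0709 = 58.533 min.
Solution: C(t) = C_in + (C₀ − C_in) e^(−t/τ).
C(125) = 0.601 + (0.345 − 0.601)·e^(−125/58.533) = 0.601 + (-0.25600)·0.11818 = 0.57075 mol/L.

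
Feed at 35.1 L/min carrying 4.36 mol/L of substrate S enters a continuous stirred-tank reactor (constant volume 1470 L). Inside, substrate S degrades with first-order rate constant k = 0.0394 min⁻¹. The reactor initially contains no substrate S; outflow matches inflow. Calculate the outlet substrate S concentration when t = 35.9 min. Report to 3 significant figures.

1.48 mol/L

Accumulation = in − out − consumed: V dC/dt = Q C_in − Q C − k V C.
dC/dt = (Q/V) C_in − (Q/V + k) C; effective rate a = Q/V + k = 0.023878 + 0.0394 = 0.063278 min⁻¹.
C_ss = Q C_in/(Q + kV) = 1.6452 mol/L; C(t) = C_ss + (C₀ − C_ss) e^(−a t).
C(35.9) = 1.6452 + (-1.6452)·e^(−0.063278·35.9) = 1.6452 + (-1.6452)·0.10314 = 1.4755 mol/L.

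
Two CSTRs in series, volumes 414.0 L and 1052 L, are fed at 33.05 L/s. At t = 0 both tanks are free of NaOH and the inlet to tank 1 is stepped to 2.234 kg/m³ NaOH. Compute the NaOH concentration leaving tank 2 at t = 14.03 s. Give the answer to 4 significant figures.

Each tank obeys Vᵢ dCᵢ/dt = Q(Cᵢ₋₁ − Cᵢ), so τᵢ = Vᵢ/Q.
τ₁ = 414.0/33.05 = 12.5265 s; τ₂ = 1052/33.05 = 31.8306 s.
Tank 1: C₁ = C_in(1 − e^(−t/τ₁)). Tank 2 (τ₁ ≠ τ₂): C₂ = C_in[1 − (τ₁ e^(−t/τ₁) − τ₂ e^(−t/τ₂))/(τ₁ − τ₂)].
At t = 14.03: e^(−t/τ₁) = 0.326271, e^(−t/τ₂) = 0.643540.
C₂ = 2.234·[1 − (12.5265·0.326271 − 31.8306·0.643540)/(-19.3041)] = 2.234·0.150583 = 0.336403 kg/m³.

0.3364 kg/m³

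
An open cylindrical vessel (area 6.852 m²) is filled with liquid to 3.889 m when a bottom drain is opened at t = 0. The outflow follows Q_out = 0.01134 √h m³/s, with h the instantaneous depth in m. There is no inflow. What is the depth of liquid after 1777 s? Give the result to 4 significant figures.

A dh/dt = −Q_out = −0.01134 √h.
∫ h^(−1/2) dh = −(0.01134/A) ∫ dt, giving 2√h = 2√h₀ − (0.01134/A) t.
√h = √3.889 − 0.01134·1777/(2·6.852) = 1.97205 − 1.47046 = 0.501595.
h = 0.501595² = 0.251598 m.

0.2516 m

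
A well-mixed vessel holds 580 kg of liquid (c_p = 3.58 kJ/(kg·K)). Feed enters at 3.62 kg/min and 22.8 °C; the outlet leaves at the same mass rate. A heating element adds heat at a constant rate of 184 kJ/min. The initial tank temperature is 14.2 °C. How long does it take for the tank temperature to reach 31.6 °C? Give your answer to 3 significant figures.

231 min

Heat balance on the well-mixed liquid: M c_p dT/dt = ṁ c_p (T_in − T) + 184.
τ = M/ṁ = 160.22 min; T_ss = T_in + Q̇/(ṁ c_p) = 36.998 °C.
T(t) = T_ss + (T₀ − T_ss) e^(−t/τ). Set T = 31.6:
e^(−t/τ) = (31.6 − 36.998)/(14.2 − 36.998) = 0.23677
t = −160.22 · ln(0.23677) = 230.82 min.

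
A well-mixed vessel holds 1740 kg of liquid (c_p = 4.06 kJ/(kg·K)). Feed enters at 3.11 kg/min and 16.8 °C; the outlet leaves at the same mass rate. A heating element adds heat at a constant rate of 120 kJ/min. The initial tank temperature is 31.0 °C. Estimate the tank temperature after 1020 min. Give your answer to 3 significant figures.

27.1 °C

M c_p dT/dt = ṁ c_p (T_in − T) + Q̇.
Rearrange: dT/dt = (T_ss − T)/τ with τ = M/ṁ = 559.49 min and T_ss = T_in + Q̇/(ṁ c_p) = 26.304 °C.
T approaches T_ss exponentially: T(t) = T_ss + (T₀ − T_ss) e^(−t/τ).
T(1020) = 26.304 + (4.6963)·e^(−1020/559.49) = 26.304 + (4.6963)·0.16152 = 27.062 °C.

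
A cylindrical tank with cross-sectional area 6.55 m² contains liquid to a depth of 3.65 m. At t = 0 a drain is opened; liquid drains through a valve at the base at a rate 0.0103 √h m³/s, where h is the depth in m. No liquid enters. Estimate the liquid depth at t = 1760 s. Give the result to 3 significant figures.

0.277 m

Volume balance on the tank: A dh/dt = −0.0103 √h.
This is separable: 2 d(√h)/dt = −0.0103/A, so √h = √h₀ − (0.0103/(2A)) t.
√h = √3.65 − 0.0103·1760/(2·6.55) = 1.9105 − 1.3838 = 0.52668.
h = 0.52668² = 0.27739 m.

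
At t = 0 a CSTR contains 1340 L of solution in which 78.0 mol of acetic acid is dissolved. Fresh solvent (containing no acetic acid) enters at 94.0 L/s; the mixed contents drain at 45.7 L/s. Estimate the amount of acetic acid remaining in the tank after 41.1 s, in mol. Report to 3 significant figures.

Let m(t) be the amount of acetic acid. Volume: V(t) = V₀ + (Q_in − Q_out) t = 1340 + 48.300 t; V(41.1) = 3325.1 L.
Species balance (pure solvent in): dm/dt = −Q_out · m/V(t).
Separate: dm/m = −Q_out dt/V(t) ⇒ ln(m/m₀) = −(Q_out/(Q_in−Q_out)) ln(V/V₀).
m = m₀ (V₀/V)^(Q_out/(Q_in−Q_out)) = 78.0 × (1340/3325.1)^(0.94617) = 33.009 mol.

33.0 mol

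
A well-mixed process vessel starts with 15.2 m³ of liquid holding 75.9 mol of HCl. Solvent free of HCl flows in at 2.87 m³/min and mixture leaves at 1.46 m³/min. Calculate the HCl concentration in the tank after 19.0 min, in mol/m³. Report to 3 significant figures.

0.631 mol/m³

Total volume: dV/dt = Q_in − Q_out = 1.4100 m³/min, so V(t) = 15.2 + 1.4100 t and V(19.0) = 41.990 m³.
Species balance (pure solvent in): dm/dt = −Q_out · m/V(t).
Separate: dm/m = −Q_out dt/V(t) ⇒ ln(m/m₀) = −(Q_out/(Q_in−Q_out)) ln(V/V₀).
m = m₀ (V₀/V)^(Q_out/(Q_in−Q_out)) = 75.9 × (15.2/41.990)^(1.0355) = 26.503 mol.
C = m/V = 26.503/41.990 = 0.63117 mol/m³.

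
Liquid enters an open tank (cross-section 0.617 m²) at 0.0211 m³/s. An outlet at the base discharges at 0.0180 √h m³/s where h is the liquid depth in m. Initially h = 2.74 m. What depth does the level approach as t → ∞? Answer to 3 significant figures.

1.37 m

A dh/dt = Q_in − 0.0180 √h. Steady state requires inflow = outflow:
Q_in = 0.0180 √h_ss ⇒ √h_ss = 0.0211/0.0180 = 1.1722.
h_ss = 1.1722² = 1.3741 m. (Since h₀ = 2.74 m > h_ss, the level will fall toward this value.)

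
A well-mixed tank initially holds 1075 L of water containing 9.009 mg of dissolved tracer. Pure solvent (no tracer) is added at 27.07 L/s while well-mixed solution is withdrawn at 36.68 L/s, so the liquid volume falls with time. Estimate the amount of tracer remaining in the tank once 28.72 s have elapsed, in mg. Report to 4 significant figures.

2.903 mg

Let m(t) be the amount of tracer. Volume: V(t) = V₀ + (Q_in − Q_out) t = 1075 − 9.61000 t; V(28.72) = 799.001 L.
Solute balance: dm/dt = 0 − Q_out C = −Q_out m/V(t).
Separate: dm/m = −Q_out dt/V(t) ⇒ ln(m/m₀) = −(Q_out/(Q_in−Q_out)) ln(V/V₀).
m = m₀ (V₀/V)^(Q_out/(Q_in−Q_out)) = 9.009 × (1075/799.001)^(-3.81686) = 2.90290 mg.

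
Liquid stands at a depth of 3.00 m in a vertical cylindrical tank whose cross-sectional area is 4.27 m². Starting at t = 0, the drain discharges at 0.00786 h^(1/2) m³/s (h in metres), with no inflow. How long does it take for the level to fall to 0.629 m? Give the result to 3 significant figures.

A dh/dt = −Q_out = −0.00786 √h.
Separate and integrate: 2(√h − √h₀) = −(0.00786/A) t.
t = 2A(√h₀ − √h)/0.00786 = 2·4.27·(√3.00 − √0.629)/0.00786
  = 8.5400 × (1.7321 − 0.79310) / 0.00786 = 1020.2 s.

1020 s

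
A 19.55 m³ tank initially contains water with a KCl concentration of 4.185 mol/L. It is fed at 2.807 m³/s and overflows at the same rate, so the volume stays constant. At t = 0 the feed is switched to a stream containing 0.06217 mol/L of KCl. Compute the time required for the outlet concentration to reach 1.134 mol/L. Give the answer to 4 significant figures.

9.383 s

Species balance: V dC/dt = Q(C_in − C) ⇒ τ = V/Q = 6.96473 s.
C(t) = C_in + (C₀ − C_in) e^(−t/τ). Set C = 1.134 and solve for t:
e^(−t/τ) = (C − C_in)/(C₀ − C_in) = (1.134 − 0.06217)/(4.185 − 0.06217) = 0.259974
t = −τ ln(…) = 6.96473 × 1.34717 = 9.38269 s.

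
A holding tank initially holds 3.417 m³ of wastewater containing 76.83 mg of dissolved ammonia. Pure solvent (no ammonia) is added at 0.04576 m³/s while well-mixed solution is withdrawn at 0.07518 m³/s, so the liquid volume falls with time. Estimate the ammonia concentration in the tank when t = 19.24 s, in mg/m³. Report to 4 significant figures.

Let m(t) be the amount of ammonia. Volume: V(t) = V₀ + (Q_in − Q_out) t = 3.417 − 0.0294200 t; V(19.24) = 2.85096 m³.
No ammonia enters, so dm/dt = −Q_out · (m/V).
dm/m = −Q_out dt/(V₀ − 0.0294200 t); integrating gives ln(m/m₀) = −(Q_out/(Q_in−Q_out)) ln(V/V₀).
m = m₀ (V₀/V)^(Q_out/(Q_in−Q_out)) = 76.83 × (3.417/2.85096)^(-2.55540) = 48.3658 mg.
C = m/V = 48.3658/2.85096 = 16.9647 mg/m³.

16.96 mg/m³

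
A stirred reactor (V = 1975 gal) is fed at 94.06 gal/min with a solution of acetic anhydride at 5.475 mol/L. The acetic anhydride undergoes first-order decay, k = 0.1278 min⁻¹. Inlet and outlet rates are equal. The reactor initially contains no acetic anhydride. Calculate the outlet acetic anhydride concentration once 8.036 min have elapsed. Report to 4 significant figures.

Species balance: V dC/dt = Q C_in − Q C − k V C.
dC/dt = (Q/V) C_in − (Q/V + k) C; effective rate a = Q/V + k = 0.0476253 + 0.1278 = 0.175425 min⁻¹.
C_ss = Q C_in/(Q + kV) = 1.48638 mol/L; C(t) = C_ss + (C₀ − C_ss) e^(−a t).
C(8.036) = 1.48638 + (-1.48638)·e^(−0.175425·8.036) = 1.48638 + (-1.48638)·0.244212 = 1.12339 mol/L.

1.123 mol/L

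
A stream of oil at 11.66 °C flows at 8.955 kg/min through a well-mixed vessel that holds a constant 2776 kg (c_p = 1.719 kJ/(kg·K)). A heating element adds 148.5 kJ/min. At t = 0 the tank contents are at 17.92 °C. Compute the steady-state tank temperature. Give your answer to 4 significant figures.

M c_p dT/dt = ṁ c_p (T_in − T) + Q̇.
At steady state dT/dt = 0 ⇒ T_ss = T_in + Q̇/(ṁ c_p) = 11.66 + 148.5/(8.955·1.719) = 21.3068 °C.

21.31 °C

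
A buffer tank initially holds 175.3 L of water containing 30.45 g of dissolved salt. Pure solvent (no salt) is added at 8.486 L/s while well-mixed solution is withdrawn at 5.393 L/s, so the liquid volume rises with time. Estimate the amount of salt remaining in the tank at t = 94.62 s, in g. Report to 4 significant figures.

5.496 g

Total volume: dV/dt = Q_in − Q_out = 3.09300 L/s, so V(t) = 175.3 + 3.09300 t and V(94.62) = 467.960 L.
Species balance (pure solvent in): dm/dt = −Q_out · m/V(t).
dm/m = −Q_out dt/(V₀ + 3.09300 t); integrating gives ln(m/m₀) = −(Q_out/(Q_in−Q_out)) ln(V/V₀).
m = m₀ (V₀/V)^(Q_out/(Q_in−Q_out)) = 30.45 × (175.3/467.960)^(1.74361) = 5.49622 g.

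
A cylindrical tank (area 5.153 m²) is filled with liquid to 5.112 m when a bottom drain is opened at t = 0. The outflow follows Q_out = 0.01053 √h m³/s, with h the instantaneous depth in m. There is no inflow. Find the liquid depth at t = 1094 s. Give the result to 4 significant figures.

1.307 m

Mass balance (ρ constant): A dh/dt = −0.01053 √h.
This is separable: 2 d(√h)/dt = −0.01053/A, so √h = √h₀ − (0.01053/(2A)) t.
√h = √5.112 − 0.01053·1094/(2·5.153) = 2.26097 − 1.11778 = 1.14320.
h = 1.14320² = 1.30690 m.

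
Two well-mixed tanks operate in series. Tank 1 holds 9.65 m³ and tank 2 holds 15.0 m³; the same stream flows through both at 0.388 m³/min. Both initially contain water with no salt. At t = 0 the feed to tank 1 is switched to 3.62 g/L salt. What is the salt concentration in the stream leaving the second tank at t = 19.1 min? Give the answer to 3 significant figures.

0.457 g/L

Each tank obeys Vᵢ dCᵢ/dt = Q(Cᵢ₋₁ − Cᵢ), so τᵢ = Vᵢ/Q.
τ₁ = 9.65/0.388 = 24.871 min; τ₂ = 15.0/0.388 = 38.660 min.
Solving the cascade with C₁(0)=C₂(0)=0 gives C₂(t) = C_in[1 − (τ₁ e^(−t/τ₁) − τ₂ e^(−t/τ₂))/(τ₁ − τ₂)].
At t = 19.1: e^(−t/τ₁) = 0.46396, e^(−t/τ₂) = 0.61015.
C₂ = 3.62·[1 − (24.871·0.46396 − 38.660·0.61015)/(-13.789)] = 3.62·0.12617 = 0.45672 g/L.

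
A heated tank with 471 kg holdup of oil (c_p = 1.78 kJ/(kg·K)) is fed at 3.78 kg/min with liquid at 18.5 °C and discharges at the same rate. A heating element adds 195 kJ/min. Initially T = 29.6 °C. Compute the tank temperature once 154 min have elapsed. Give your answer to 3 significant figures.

42.3 °C

First-law balance (no shaft work): M c_p dT/dt = ṁ c_p (T_in − T) + 195.
τ = M/ṁ = 124.60 min; T_ss = T_in + Q̇/(ṁ c_p) = 18.5 + 195/(3.78·1.78) = 47.482 °C.
This is linear first-order; T(t) = T_ss + (T₀ − T_ss) e^(−t/τ).
T(154) = 47.482 + (-17.882)·e^(−154/124.60) = 47.482 + (-17.882)·0.29057 = 42.286 °C.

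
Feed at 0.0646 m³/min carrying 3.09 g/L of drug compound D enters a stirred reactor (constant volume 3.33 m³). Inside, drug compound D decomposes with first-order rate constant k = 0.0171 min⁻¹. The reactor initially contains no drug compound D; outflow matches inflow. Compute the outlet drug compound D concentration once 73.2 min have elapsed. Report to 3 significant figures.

1.53 g/L

Species balance: V dC/dt = Q C_in − Q C − k V C.
This is linear with rate a = Q/V + k = 0.036499 min⁻¹.
C_ss = Q C_in/(Q + kV) = 1.6423 g/L; C(t) = C_ss + (C₀ − C_ss) e^(−a t).
C(73.2) = 1.6423 + (-1.6423)·e^(−0.036499·73.2) = 1.6423 + (-1.6423)·0.069131 = 1.5288 g/L.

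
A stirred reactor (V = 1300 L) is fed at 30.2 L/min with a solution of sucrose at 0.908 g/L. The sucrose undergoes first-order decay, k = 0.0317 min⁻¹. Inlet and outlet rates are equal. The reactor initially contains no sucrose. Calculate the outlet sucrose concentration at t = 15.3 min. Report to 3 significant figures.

Species balance: V dC/dt = Q C_in − Q C − k V C.
This is linear with rate a = Q/V + k = 0.054931 min⁻¹.
C_ss = Q C_in/(Q + kV) = 0.38400 g/L; C(t) = C_ss + (C₀ − C_ss) e^(−a t).
C(15.3) = 0.38400 + (-0.38400)·e^(−0.054931·15.3) = 0.38400 + (-0.38400)·0.43152 = 0.21830 g/L.

0.218 g/L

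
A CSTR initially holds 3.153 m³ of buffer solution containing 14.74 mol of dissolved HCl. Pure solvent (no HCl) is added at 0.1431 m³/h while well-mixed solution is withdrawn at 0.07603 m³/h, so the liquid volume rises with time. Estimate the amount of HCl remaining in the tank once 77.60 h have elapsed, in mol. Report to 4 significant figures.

4.882 mol

Let m(t) be the amount of HCl. Volume: V(t) = V₀ + (Q_in − Q_out) t = 3.153 + 0.0670700 t; V(77.60) = 8.35763 m³.
Solute balance: dm/dt = 0 − Q_out C = −Q_out m/V(t).
dm/m = −Q_out dt/(V₀ + 0.0670700 t); integrating gives ln(m/m₀) = −(Q_out/(Q_in−Q_out)) ln(V/V₀).
m = m₀ (V₀/V)^(Q_out/(Q_in−Q_out)) = 14.74 × (3.153/8.35763)^(1.13359) = 4.88181 mol.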